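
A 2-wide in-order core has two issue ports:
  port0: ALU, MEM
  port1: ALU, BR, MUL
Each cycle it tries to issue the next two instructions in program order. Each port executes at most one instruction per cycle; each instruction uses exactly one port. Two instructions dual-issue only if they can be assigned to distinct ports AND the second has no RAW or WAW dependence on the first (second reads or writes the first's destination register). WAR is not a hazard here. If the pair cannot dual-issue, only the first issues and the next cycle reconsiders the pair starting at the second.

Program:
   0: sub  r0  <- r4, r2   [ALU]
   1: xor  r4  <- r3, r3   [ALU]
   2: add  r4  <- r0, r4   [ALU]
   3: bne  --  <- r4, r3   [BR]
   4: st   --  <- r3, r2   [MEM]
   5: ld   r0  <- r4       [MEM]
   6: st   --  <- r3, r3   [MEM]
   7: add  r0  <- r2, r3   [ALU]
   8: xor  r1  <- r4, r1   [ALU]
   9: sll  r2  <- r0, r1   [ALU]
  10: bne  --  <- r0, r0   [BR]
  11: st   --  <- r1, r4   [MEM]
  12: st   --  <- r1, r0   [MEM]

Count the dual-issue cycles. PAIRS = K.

PAIRS = 4

  cy0 -> i0/i1 (sub xor) dual
  cy1 -> i2 (add) RAW r4
  cy2 -> i3/i4 (bne st) dual
  cy3 -> i5 (ld) no-port MEM/MEM
  cy4 -> i6/i7 (st add) dual
  cy5 -> i8 (xor) RAW r1
  cy6 -> i9/i10 (sll bne) dual
  cy7 -> i11 (st) no-port MEM/MEM
  cy8 -> i12 (st) tail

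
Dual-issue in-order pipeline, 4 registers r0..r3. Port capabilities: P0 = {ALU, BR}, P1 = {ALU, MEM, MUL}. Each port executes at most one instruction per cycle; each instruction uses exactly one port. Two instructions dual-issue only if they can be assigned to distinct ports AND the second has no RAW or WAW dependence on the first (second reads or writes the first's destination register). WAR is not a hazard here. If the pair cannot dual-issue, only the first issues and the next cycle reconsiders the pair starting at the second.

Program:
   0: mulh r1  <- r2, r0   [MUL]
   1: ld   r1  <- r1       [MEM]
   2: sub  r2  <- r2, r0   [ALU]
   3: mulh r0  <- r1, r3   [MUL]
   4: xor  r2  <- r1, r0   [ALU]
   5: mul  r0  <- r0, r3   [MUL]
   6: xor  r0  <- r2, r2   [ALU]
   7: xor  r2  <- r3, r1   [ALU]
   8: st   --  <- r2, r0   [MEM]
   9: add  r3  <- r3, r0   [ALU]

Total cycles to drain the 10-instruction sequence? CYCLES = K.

0. mulh @i0  | no-port MUL/MEM
1. ld;sub @i1,i2  | 2-wide
2. mulh @i3  | RAW r0
3. xor;mul @i4,i5  | 2-wide
4. xor;xor @i6,i7  | 2-wide
5. st;add @i8,i9  | 2-wide

CYCLES = 6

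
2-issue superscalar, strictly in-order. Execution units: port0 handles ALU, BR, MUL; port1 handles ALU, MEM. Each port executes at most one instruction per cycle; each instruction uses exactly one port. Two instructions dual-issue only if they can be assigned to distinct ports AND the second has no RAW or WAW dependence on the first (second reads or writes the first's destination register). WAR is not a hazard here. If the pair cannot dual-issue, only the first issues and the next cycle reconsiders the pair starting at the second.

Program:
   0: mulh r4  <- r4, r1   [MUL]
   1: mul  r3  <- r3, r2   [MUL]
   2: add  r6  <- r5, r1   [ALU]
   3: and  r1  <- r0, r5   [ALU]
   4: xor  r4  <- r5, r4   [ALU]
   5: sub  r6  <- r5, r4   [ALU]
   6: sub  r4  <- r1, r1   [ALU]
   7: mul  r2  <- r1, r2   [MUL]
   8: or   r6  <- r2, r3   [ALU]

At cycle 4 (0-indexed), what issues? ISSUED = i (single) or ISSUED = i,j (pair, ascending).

  cy0 -> i0 (mulh) no-port MUL/MUL
  cy1 -> i1/i2 (mul add) pair
  cy2 -> i3/i4 (and xor) pair
  cy3 -> i5/i6 (sub sub) pair
  cy4 -> i7 (mul) RAW r2
  cy5 -> i8 (or) tail

ISSUED = 7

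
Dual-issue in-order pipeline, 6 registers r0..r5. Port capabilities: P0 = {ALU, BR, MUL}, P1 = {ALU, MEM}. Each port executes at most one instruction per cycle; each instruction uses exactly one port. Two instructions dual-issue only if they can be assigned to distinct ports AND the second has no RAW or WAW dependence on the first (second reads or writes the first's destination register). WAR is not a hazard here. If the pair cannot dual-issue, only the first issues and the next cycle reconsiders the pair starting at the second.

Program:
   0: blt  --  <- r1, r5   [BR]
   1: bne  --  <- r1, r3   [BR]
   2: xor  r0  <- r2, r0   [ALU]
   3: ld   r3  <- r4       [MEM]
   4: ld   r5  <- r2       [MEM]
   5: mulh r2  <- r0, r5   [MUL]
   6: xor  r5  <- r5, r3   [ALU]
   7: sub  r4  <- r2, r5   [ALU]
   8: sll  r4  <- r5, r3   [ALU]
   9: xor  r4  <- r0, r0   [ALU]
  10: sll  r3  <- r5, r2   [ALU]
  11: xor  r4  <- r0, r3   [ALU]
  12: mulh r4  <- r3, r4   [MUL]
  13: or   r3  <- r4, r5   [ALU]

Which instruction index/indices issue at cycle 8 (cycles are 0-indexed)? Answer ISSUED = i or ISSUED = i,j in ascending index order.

0. blt @i0  | no-port BR/BR
1. bne/xor @i1+i2  | 2-wide
2. ld @i3  | no-port MEM/MEM
3. ld @i4  | RAW r5
4. mulh/xor @i5+i6  | 2-wide
5. sub @i7  | WAW r4
6. sll @i8  | WAW r4
7. xor/sll @i9+i10  | 2-wide
8. xor @i11  | RAW+WAW r4
9. mulh @i12  | RAW r4
10. or @i13  | tail

ISSUED = 11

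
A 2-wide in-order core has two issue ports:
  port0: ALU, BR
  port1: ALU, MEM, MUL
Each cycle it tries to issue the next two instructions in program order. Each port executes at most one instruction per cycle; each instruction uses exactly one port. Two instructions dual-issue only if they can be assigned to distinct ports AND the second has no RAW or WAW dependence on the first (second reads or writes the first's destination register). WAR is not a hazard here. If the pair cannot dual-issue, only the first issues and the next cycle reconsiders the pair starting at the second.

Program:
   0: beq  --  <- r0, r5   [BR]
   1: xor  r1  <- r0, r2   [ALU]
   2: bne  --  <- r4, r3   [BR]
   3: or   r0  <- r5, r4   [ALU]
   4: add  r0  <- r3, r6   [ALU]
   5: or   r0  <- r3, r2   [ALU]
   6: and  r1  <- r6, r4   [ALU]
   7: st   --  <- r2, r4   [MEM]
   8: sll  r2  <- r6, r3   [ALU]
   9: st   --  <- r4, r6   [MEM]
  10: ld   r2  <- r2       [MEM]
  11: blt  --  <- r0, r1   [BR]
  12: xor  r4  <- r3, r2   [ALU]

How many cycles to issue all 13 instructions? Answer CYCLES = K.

CYCLES = 8

0. beq.BR+xor.ALU @i0/i1  | dual
1. bne.BR+or.ALU @i2/i3  | dual
2. add.ALU @i4  | WAW r0
3. or.ALU+and.ALU @i5/i6  | dual
4. st.MEM+sll.ALU @i7/i8  | dual
5. st.MEM @i9  | no-port MEM/MEM
6. ld.MEM+blt.BR @i10/i11  | dual
7. xor.ALU @i12  | tail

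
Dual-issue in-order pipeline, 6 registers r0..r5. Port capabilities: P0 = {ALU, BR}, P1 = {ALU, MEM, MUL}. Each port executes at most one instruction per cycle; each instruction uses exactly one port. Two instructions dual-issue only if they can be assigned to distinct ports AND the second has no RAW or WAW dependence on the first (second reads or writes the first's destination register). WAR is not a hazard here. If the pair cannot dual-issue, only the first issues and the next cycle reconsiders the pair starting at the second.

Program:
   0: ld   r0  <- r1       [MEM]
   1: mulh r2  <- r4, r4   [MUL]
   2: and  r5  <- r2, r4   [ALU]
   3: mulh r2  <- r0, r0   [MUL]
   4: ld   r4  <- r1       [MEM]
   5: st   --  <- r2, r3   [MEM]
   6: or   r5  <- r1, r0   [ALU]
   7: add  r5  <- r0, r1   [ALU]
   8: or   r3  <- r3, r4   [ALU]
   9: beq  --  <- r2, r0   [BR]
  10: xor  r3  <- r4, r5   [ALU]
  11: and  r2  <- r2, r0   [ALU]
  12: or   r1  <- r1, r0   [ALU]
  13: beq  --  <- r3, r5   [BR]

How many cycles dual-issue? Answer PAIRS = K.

PAIRS = 5

#0 head=0: ld i0 no-port MEM/MUL
#1 head=1: mulh i1 RAW r2
#2 head=2: and mulh i2/i3 pair
#3 head=4: ld i4 no-port MEM/MEM
#4 head=5: st or i5/i6 pair
#5 head=7: add or i7/i8 pair
#6 head=9: beq xor i9/i10 pair
#7 head=11: and or i11/i12 pair
#8 head=13: beq i13 tail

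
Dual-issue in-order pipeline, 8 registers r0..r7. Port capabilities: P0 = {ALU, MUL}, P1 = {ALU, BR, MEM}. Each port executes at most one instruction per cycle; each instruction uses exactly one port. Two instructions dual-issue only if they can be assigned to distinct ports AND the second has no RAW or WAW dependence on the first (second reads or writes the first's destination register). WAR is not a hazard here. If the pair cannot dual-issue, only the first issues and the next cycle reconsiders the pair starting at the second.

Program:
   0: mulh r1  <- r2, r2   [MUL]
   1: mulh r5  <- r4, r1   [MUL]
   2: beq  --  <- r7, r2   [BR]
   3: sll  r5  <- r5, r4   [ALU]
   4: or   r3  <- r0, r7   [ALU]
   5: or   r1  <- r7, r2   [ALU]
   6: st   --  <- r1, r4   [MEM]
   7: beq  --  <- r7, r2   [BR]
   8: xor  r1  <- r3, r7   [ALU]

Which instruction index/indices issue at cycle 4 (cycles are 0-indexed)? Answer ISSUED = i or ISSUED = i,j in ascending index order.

ISSUED = 6

0. mulh @i0  | no-port MUL/MUL
1. mulh beq @i1/i2  | pair
2. sll or @i3/i4  | pair
3. or @i5  | RAW r1
4. st @i6  | no-port MEM/BR
5. beq xor @i7/i8  | pair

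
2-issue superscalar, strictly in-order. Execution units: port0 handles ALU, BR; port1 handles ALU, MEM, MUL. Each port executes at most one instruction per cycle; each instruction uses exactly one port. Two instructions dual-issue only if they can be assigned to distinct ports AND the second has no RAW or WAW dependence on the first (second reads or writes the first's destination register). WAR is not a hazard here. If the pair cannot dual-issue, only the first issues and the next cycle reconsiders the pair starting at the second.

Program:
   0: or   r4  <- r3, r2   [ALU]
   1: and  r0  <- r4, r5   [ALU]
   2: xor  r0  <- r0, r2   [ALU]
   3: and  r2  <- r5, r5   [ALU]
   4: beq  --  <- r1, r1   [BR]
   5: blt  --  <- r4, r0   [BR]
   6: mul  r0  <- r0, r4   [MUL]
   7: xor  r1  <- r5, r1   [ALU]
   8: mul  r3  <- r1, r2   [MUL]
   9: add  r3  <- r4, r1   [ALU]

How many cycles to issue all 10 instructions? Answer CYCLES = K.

c0: i0 or  RAW r4
c1: i1 and  RAW+WAW r0
c2: i2/i3 xor/and  pair
c3: i4 beq  no-port BR/BR
c4: i5/i6 blt/mul  pair
c5: i7 xor  RAW r1
c6: i8 mul  WAW r3
c7: i9 add  tail

CYCLES = 8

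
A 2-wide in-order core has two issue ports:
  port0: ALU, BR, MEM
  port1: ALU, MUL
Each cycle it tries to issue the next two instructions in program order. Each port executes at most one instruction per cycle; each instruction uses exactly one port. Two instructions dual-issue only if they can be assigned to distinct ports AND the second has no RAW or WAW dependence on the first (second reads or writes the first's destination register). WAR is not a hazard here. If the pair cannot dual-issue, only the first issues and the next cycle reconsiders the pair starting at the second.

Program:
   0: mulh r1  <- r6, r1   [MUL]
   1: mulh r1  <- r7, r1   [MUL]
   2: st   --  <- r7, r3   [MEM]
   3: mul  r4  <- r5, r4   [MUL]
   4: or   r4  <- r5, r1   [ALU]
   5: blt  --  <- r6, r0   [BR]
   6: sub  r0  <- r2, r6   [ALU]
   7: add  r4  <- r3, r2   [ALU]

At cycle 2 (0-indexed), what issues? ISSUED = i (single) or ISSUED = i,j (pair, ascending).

ISSUED = 3

c0: i0 mulh  no-port MUL/MUL
c1: i1,i2 mulh;st  dual
c2: i3 mul  WAW r4
c3: i4,i5 or;blt  dual
c4: i6,i7 sub;add  dual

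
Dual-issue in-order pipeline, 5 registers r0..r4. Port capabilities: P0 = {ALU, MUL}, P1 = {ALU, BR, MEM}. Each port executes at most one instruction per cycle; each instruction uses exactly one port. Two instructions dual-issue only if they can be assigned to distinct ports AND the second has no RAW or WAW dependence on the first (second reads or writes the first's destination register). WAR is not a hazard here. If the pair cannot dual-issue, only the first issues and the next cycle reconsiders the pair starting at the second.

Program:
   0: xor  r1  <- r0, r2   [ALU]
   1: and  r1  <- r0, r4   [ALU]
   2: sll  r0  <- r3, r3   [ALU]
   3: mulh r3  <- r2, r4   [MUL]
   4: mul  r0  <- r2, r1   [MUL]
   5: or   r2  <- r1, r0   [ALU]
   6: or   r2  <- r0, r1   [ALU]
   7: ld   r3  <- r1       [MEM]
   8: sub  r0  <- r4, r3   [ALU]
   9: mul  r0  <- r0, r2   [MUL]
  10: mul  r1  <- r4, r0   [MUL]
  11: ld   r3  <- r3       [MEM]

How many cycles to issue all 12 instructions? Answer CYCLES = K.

t=0 i0:xor ; WAW r1
t=1 i1&i2:and;sll ; dual
t=2 i3:mulh ; no-port MUL/MUL
t=3 i4:mul ; RAW r0
t=4 i5:or ; WAW r2
t=5 i6&i7:or;ld ; dual
t=6 i8:sub ; RAW+WAW r0
t=7 i9:mul ; no-port MUL/MUL
t=8 i10&i11:mul;ld ; dual

CYCLES = 9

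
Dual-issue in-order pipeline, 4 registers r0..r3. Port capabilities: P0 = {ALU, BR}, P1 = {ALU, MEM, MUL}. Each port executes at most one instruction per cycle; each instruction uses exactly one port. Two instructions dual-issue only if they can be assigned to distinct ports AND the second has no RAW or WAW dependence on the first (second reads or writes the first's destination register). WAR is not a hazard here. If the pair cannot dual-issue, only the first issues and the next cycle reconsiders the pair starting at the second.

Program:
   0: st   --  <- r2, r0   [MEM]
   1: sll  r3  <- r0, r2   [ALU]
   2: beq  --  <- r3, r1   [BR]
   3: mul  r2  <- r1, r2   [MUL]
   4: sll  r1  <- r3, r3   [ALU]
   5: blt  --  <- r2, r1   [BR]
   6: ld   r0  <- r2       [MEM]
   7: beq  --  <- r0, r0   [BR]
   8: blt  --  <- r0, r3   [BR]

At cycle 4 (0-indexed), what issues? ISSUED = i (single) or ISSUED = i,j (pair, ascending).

ISSUED = 7

c0: i0,i1 st.MEM/sll.ALU  dual
c1: i2,i3 beq.BR/mul.MUL  dual
c2: i4 sll.ALU  RAW r1
c3: i5,i6 blt.BR/ld.MEM  dual
c4: i7 beq.BR  no-port BR/BR
c5: i8 blt.BR  tail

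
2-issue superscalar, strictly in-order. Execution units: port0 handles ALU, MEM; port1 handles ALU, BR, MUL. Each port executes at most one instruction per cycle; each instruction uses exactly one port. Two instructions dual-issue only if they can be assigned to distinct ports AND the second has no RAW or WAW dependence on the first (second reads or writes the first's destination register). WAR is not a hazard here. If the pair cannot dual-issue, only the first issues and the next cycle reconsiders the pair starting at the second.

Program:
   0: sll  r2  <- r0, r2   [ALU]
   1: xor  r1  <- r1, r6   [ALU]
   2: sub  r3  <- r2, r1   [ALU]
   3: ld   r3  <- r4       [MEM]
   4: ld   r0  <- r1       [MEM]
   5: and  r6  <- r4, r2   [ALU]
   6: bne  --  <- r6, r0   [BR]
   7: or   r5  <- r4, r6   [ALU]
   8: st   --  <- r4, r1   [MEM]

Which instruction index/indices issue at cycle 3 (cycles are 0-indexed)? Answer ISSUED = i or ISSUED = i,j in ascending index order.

ISSUED = 4,5

c0: i0&i1 sll.ALU xor.ALU  dual
c1: i2 sub.ALU  WAW r3
c2: i3 ld.MEM  no-port MEM/MEM
c3: i4&i5 ld.MEM and.ALU  dual
c4: i6&i7 bne.BR or.ALU  dual
c5: i8 st.MEM  tail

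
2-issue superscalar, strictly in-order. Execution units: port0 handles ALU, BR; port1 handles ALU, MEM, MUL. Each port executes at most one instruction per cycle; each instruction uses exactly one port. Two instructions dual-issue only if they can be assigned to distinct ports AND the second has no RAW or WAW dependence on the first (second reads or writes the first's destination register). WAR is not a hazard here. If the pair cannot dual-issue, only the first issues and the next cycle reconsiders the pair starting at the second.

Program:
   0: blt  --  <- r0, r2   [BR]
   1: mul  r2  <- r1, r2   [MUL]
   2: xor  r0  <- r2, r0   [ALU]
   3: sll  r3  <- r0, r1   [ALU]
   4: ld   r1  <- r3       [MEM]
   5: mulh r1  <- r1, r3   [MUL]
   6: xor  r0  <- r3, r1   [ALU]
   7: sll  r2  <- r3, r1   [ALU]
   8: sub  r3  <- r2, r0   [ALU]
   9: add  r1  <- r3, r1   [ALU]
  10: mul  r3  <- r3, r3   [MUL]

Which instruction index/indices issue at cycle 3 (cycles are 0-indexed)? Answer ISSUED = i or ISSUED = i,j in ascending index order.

c0: i0+i1 blt.BR+mul.MUL  dual
c1: i2 xor.ALU  RAW r0
c2: i3 sll.ALU  RAW r3
c3: i4 ld.MEM  no-port MEM/MUL
c4: i5 mulh.MUL  RAW r1
c5: i6+i7 xor.ALU+sll.ALU  dual
c6: i8 sub.ALU  RAW r3
c7: i9+i10 add.ALU+mul.MUL  dual

ISSUED = 4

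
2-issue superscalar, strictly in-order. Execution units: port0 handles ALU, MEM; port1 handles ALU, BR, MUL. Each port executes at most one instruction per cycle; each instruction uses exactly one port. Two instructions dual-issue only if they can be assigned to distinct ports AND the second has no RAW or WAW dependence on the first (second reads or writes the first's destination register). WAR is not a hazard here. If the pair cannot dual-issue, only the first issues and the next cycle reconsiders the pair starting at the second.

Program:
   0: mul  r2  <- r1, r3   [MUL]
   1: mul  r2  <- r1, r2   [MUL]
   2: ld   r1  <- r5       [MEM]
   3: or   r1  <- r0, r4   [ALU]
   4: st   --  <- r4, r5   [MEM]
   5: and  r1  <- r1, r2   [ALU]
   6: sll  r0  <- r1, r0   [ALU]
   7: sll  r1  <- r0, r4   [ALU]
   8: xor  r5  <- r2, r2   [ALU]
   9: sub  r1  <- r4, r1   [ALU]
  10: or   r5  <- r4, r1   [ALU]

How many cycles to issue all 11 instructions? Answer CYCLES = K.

t=0 i0:mul ; no-port MUL/MUL
t=1 i1+i2:mul+ld ; 2-wide
t=2 i3+i4:or+st ; 2-wide
t=3 i5:and ; RAW r1
t=4 i6:sll ; RAW r0
t=5 i7+i8:sll+xor ; 2-wide
t=6 i9:sub ; RAW r1
t=7 i10:or ; tail

CYCLES = 8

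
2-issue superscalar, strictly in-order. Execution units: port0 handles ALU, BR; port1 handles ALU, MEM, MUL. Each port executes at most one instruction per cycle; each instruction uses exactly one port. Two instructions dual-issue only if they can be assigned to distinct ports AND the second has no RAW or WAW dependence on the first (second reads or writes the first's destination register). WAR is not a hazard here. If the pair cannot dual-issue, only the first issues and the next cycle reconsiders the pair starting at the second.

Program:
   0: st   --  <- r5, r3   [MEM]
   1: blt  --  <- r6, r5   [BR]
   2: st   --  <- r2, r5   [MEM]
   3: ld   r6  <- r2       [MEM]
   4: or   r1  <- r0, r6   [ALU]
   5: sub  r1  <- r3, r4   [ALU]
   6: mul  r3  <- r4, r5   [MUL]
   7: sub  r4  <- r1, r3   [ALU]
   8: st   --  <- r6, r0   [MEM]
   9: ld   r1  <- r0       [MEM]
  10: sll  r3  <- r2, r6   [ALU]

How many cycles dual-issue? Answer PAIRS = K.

PAIRS = 4

[0] i0+i1  st;blt  -- 2-wide
[1] i2  st  -- no-port MEM/MEM
[2] i3  ld  -- RAW r6
[3] i4  or  -- WAW r1
[4] i5+i6  sub;mul  -- 2-wide
[5] i7+i8  sub;st  -- 2-wide
[6] i9+i10  ld;sll  -- 2-wide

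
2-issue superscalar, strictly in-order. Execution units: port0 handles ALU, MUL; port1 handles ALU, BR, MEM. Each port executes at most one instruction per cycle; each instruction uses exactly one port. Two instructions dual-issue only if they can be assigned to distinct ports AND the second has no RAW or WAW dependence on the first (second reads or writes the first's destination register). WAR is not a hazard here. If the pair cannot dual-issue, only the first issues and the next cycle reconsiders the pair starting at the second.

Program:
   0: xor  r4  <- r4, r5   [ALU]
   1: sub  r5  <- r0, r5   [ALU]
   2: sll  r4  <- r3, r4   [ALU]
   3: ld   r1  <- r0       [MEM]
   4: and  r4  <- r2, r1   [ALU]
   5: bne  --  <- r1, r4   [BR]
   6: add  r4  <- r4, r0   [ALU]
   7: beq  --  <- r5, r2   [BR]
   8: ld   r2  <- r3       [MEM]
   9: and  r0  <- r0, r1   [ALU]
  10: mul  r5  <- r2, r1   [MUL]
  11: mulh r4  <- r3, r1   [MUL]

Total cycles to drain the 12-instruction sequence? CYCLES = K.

CYCLES = 8

  cy0 -> i0/i1 (xor;sub) pair
  cy1 -> i2/i3 (sll;ld) pair
  cy2 -> i4 (and) RAW r4
  cy3 -> i5/i6 (bne;add) pair
  cy4 -> i7 (beq) no-port BR/MEM
  cy5 -> i8/i9 (ld;and) pair
  cy6 -> i10 (mul) no-port MUL/MUL
  cy7 -> i11 (mulh) tail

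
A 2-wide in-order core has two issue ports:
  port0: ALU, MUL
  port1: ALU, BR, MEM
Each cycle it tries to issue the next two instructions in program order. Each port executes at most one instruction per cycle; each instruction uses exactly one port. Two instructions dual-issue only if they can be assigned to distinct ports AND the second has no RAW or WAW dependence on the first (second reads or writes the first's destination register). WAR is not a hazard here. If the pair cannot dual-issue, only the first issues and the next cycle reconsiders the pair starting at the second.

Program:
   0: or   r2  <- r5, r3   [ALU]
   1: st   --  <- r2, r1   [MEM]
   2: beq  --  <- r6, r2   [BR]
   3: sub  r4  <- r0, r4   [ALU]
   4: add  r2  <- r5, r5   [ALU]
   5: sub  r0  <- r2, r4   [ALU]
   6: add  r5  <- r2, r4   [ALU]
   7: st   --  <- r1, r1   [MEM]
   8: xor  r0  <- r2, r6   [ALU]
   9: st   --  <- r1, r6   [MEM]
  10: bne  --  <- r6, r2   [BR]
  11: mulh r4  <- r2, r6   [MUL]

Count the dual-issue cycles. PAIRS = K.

0. or.ALU @i0  | RAW r2
1. st.MEM @i1  | no-port MEM/BR
2. beq.BR sub.ALU @i2&i3  | dual
3. add.ALU @i4  | RAW r2
4. sub.ALU add.ALU @i5&i6  | dual
5. st.MEM xor.ALU @i7&i8  | dual
6. st.MEM @i9  | no-port MEM/BR
7. bne.BR mulh.MUL @i10&i11  | dual

PAIRS = 4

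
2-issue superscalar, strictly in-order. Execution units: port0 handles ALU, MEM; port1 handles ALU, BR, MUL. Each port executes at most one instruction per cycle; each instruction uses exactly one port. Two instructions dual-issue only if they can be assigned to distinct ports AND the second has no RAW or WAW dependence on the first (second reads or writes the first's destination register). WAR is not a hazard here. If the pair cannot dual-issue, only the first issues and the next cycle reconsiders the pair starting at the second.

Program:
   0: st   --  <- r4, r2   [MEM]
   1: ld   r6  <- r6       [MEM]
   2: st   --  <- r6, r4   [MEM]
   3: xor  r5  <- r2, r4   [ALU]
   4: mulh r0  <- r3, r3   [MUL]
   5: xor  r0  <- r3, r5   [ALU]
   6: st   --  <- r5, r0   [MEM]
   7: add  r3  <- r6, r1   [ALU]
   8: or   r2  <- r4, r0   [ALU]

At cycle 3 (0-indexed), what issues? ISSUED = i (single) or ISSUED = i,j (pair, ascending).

ISSUED = 4

0. st @i0  | no-port MEM/MEM
1. ld @i1  | no-port MEM/MEM
2. st/xor @i2/i3  | pair
3. mulh @i4  | WAW r0
4. xor @i5  | RAW r0
5. st/add @i6/i7  | pair
6. or @i8  | tail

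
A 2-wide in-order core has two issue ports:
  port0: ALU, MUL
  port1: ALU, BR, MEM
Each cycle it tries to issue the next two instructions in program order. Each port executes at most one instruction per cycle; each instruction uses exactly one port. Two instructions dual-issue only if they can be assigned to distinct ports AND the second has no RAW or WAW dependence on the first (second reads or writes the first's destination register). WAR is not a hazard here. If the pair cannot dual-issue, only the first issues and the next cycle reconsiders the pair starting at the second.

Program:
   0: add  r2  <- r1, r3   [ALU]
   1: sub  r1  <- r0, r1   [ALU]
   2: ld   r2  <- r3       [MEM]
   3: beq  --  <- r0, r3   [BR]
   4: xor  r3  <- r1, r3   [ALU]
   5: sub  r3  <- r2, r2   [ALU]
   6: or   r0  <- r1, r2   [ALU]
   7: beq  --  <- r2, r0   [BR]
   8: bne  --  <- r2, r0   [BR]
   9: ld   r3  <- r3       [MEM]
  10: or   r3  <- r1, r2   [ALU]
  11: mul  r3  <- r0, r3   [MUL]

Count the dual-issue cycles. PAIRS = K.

  cy0 -> i0/i1 (add+sub) dual
  cy1 -> i2 (ld) no-port MEM/BR
  cy2 -> i3/i4 (beq+xor) dual
  cy3 -> i5/i6 (sub+or) dual
  cy4 -> i7 (beq) no-port BR/BR
  cy5 -> i8 (bne) no-port BR/MEM
  cy6 -> i9 (ld) WAW r3
  cy7 -> i10 (or) RAW+WAW r3
  cy8 -> i11 (mul) tail

PAIRS = 3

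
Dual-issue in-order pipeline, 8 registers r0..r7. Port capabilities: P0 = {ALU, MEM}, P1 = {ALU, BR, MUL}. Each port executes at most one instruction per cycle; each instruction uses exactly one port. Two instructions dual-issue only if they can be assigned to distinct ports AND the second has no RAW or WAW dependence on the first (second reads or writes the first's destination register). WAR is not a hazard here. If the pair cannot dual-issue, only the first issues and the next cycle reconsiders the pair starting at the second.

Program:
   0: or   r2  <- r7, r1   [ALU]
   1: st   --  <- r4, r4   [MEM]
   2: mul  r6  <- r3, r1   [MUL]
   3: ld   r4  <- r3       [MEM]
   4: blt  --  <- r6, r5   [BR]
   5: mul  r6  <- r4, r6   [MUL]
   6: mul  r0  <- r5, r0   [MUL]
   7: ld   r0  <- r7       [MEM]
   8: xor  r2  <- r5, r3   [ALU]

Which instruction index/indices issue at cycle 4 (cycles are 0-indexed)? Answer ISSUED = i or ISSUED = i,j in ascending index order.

ISSUED = 6

0. or/st @i0&i1  | dual
1. mul/ld @i2&i3  | dual
2. blt @i4  | no-port BR/MUL
3. mul @i5  | no-port MUL/MUL
4. mul @i6  | WAW r0
5. ld/xor @i7&i8  | dual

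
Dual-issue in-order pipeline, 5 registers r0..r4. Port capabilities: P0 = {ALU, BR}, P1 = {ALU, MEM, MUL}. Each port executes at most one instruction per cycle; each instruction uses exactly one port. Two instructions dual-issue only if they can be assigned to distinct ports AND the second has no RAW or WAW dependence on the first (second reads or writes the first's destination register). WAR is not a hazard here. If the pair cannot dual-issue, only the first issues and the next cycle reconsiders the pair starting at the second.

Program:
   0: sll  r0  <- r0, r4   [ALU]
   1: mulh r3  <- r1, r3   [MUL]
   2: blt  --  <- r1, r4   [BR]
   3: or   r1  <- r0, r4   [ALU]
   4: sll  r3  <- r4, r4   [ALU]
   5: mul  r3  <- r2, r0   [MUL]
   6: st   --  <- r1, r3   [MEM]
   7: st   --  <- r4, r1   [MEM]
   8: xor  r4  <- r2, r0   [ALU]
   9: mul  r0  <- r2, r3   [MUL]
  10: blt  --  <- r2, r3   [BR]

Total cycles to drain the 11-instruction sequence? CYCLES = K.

[0] i0+i1  sll+mulh  -- pair
[1] i2+i3  blt+or  -- pair
[2] i4  sll  -- WAW r3
[3] i5  mul  -- no-port MUL/MEM
[4] i6  st  -- no-port MEM/MEM
[5] i7+i8  st+xor  -- pair
[6] i9+i10  mul+blt  -- pair

CYCLES = 7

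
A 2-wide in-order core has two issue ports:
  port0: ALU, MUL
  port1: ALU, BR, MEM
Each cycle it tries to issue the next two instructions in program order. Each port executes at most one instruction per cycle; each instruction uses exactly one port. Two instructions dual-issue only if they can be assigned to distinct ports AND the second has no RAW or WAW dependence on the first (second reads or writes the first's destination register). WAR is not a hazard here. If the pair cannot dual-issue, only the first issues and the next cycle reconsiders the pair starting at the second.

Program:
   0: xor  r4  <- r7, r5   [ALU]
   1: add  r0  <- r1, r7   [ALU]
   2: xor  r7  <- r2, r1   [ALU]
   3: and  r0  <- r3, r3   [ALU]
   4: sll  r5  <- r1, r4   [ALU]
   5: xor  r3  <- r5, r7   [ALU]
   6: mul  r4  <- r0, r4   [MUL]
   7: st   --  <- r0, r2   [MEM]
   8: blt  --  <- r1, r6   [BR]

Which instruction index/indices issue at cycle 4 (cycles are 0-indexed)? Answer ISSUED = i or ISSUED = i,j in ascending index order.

t=0 i0/i1:xor/add ; 2-wide
t=1 i2/i3:xor/and ; 2-wide
t=2 i4:sll ; RAW r5
t=3 i5/i6:xor/mul ; 2-wide
t=4 i7:st ; no-port MEM/BR
t=5 i8:blt ; tail

ISSUED = 7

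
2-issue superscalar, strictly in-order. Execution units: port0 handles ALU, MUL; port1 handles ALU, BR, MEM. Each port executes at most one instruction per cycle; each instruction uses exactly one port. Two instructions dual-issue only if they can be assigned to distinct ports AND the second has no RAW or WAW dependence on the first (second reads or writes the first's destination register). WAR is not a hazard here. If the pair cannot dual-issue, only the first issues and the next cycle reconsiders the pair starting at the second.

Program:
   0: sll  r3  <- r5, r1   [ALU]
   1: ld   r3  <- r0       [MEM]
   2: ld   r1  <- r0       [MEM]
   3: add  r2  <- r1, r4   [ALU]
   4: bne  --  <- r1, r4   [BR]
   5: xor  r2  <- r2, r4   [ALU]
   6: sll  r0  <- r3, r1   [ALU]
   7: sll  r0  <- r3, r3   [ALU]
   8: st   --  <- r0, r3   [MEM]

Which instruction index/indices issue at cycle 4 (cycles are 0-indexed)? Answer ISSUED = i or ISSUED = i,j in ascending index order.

0. sll @i0  | WAW r3
1. ld @i1  | no-port MEM/MEM
2. ld @i2  | RAW r1
3. add/bne @i3+i4  | pair
4. xor/sll @i5+i6  | pair
5. sll @i7  | RAW r0
6. st @i8  | tail

ISSUED = 5,6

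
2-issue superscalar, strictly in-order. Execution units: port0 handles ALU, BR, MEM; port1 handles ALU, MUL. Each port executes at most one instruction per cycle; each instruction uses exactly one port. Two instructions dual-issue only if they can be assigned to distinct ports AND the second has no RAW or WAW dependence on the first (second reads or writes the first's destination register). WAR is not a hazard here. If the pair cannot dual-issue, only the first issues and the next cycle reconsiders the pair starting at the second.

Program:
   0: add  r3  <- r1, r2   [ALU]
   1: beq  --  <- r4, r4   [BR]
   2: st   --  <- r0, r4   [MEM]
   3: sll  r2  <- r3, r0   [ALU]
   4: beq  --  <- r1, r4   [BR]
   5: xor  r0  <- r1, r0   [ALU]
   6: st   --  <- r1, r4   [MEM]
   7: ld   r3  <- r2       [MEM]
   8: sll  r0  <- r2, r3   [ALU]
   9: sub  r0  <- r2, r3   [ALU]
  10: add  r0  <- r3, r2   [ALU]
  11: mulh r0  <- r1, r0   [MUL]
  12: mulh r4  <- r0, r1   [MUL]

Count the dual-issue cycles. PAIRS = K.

PAIRS = 3

#0 head=0: add.ALU+beq.BR i0/i1 dual
#1 head=2: st.MEM+sll.ALU i2/i3 dual
#2 head=4: beq.BR+xor.ALU i4/i5 dual
#3 head=6: st.MEM i6 no-port MEM/MEM
#4 head=7: ld.MEM i7 RAW r3
#5 head=8: sll.ALU i8 WAW r0
#6 head=9: sub.ALU i9 WAW r0
#7 head=10: add.ALU i10 RAW+WAW r0
#8 head=11: mulh.MUL i11 no-port MUL/MUL
#9 head=12: mulh.MUL i12 tail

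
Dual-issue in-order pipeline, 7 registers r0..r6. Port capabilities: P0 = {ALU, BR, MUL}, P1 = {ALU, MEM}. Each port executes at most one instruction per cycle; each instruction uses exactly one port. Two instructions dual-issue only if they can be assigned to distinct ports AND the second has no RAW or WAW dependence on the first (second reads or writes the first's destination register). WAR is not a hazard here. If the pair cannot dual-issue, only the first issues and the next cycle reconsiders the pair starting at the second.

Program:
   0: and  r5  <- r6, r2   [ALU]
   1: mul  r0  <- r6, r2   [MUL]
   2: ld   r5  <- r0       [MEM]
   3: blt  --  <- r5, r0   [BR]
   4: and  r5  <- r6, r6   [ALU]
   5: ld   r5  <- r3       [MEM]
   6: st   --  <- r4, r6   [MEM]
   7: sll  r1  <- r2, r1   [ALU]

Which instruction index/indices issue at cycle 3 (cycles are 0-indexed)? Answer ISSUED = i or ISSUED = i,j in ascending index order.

ISSUED = 5

t=0 i0+i1:and.ALU/mul.MUL ; pair
t=1 i2:ld.MEM ; RAW r5
t=2 i3+i4:blt.BR/and.ALU ; pair
t=3 i5:ld.MEM ; no-port MEM/MEM
t=4 i6+i7:st.MEM/sll.ALU ; pair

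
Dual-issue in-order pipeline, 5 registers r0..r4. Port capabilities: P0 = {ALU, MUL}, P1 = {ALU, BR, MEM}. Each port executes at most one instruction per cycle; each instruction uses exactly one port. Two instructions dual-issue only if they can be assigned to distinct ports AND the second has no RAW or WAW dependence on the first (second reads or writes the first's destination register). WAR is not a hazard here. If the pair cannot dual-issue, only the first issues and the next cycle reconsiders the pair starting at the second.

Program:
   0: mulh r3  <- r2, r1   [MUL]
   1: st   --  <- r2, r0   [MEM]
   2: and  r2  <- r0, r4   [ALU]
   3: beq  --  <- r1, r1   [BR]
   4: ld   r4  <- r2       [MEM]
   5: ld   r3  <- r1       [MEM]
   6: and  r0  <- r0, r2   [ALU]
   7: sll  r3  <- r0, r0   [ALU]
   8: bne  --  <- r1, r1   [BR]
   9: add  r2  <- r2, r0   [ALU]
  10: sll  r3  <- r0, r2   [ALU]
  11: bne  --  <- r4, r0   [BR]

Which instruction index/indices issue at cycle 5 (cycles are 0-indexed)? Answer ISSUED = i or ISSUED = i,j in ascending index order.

ISSUED = 9

t=0 i0+i1:mulh.MUL/st.MEM ; 2-wide
t=1 i2+i3:and.ALU/beq.BR ; 2-wide
t=2 i4:ld.MEM ; no-port MEM/MEM
t=3 i5+i6:ld.MEM/and.ALU ; 2-wide
t=4 i7+i8:sll.ALU/bne.BR ; 2-wide
t=5 i9:add.ALU ; RAW r2
t=6 i10+i11:sll.ALU/bne.BR ; 2-wide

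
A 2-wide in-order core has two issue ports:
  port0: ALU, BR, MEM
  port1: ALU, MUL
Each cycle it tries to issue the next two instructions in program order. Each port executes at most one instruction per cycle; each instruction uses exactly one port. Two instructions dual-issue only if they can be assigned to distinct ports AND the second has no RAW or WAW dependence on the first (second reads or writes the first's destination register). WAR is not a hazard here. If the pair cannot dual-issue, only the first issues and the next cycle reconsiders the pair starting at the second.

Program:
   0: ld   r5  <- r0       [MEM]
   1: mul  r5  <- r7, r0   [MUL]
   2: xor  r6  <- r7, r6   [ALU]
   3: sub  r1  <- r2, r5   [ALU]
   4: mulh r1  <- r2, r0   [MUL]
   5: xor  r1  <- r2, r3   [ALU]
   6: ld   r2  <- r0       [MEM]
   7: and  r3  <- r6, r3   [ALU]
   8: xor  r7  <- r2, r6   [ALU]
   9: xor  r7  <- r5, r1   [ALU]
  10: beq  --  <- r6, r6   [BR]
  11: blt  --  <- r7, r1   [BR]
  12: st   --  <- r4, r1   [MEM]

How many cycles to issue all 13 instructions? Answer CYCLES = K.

t=0 i0:ld.MEM ; WAW r5
t=1 i1/i2:mul.MUL+xor.ALU ; 2-wide
t=2 i3:sub.ALU ; WAW r1
t=3 i4:mulh.MUL ; WAW r1
t=4 i5/i6:xor.ALU+ld.MEM ; 2-wide
t=5 i7/i8:and.ALU+xor.ALU ; 2-wide
t=6 i9/i10:xor.ALU+beq.BR ; 2-wide
t=7 i11:blt.BR ; no-port BR/MEM
t=8 i12:st.MEM ; tail

CYCLES = 9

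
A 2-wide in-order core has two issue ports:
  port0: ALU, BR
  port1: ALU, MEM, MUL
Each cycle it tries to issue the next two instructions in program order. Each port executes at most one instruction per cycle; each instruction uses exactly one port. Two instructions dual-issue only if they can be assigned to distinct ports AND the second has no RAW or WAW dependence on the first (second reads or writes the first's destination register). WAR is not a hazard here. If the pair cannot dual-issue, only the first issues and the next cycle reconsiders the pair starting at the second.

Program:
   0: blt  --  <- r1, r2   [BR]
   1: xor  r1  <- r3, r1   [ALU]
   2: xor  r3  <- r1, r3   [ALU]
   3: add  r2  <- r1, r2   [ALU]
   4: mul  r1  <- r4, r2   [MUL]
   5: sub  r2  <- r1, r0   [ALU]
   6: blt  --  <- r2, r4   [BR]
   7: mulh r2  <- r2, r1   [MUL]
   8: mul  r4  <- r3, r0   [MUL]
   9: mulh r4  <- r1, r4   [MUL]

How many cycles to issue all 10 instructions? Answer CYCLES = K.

t=0 i0/i1:blt.BR+xor.ALU ; dual
t=1 i2/i3:xor.ALU+add.ALU ; dual
t=2 i4:mul.MUL ; RAW r1
t=3 i5:sub.ALU ; RAW r2
t=4 i6/i7:blt.BR+mulh.MUL ; dual
t=5 i8:mul.MUL ; no-port MUL/MUL
t=6 i9:mulh.MUL ; tail

CYCLES = 7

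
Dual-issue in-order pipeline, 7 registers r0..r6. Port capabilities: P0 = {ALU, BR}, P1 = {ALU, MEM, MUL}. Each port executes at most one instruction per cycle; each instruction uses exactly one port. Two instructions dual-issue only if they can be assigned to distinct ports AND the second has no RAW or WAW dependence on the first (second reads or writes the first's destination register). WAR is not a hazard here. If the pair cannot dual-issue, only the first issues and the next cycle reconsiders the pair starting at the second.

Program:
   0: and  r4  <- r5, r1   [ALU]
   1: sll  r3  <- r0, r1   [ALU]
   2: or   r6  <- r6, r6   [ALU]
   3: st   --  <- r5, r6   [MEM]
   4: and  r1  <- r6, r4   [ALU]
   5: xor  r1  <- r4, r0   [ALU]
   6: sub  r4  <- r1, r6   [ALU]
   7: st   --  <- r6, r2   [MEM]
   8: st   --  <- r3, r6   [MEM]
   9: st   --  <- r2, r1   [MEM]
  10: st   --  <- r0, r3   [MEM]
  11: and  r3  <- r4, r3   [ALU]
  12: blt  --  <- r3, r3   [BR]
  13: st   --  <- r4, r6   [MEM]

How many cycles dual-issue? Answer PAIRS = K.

#0 head=0: and/sll i0+i1 pair
#1 head=2: or i2 RAW r6
#2 head=3: st/and i3+i4 pair
#3 head=5: xor i5 RAW r1
#4 head=6: sub/st i6+i7 pair
#5 head=8: st i8 no-port MEM/MEM
#6 head=9: st i9 no-port MEM/MEM
#7 head=10: st/and i10+i11 pair
#8 head=12: blt/st i12+i13 pair

PAIRS = 5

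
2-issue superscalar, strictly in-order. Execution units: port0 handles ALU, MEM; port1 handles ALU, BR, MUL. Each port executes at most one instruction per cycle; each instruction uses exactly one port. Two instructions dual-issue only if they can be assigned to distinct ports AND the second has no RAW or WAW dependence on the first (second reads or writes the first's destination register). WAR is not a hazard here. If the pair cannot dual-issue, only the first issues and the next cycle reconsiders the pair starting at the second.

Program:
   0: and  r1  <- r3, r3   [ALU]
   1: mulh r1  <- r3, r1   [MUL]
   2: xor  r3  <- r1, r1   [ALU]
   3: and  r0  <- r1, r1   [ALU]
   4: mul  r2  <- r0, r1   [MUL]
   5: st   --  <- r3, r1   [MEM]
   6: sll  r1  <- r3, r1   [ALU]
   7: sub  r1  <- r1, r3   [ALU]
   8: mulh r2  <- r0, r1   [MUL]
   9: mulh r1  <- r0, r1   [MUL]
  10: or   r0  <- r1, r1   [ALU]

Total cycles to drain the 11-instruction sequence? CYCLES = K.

CYCLES = 9

  cy0 -> i0 (and.ALU) RAW+WAW r1
  cy1 -> i1 (mulh.MUL) RAW r1
  cy2 -> i2/i3 (xor.ALU;and.ALU) dual
  cy3 -> i4/i5 (mul.MUL;st.MEM) dual
  cy4 -> i6 (sll.ALU) RAW+WAW r1
  cy5 -> i7 (sub.ALU) RAW r1
  cy6 -> i8 (mulh.MUL) no-port MUL/MUL
  cy7 -> i9 (mulh.MUL) RAW r1
  cy8 -> i10 (or.ALU) tail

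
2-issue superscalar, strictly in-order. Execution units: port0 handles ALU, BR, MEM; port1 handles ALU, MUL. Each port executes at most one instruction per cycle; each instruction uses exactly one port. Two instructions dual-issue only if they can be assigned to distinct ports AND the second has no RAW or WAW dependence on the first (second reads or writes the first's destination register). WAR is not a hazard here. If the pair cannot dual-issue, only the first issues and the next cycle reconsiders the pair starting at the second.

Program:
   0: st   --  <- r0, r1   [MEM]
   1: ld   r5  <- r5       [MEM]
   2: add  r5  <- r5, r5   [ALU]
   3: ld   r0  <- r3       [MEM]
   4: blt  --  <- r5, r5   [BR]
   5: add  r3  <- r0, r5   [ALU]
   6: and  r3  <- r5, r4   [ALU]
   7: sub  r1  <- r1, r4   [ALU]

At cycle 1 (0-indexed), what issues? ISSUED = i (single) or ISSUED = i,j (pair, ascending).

#0 head=0: st.MEM i0 no-port MEM/MEM
#1 head=1: ld.MEM i1 RAW+WAW r5
#2 head=2: add.ALU ld.MEM i2/i3 2-wide
#3 head=4: blt.BR add.ALU i4/i5 2-wide
#4 head=6: and.ALU sub.ALU i6/i7 2-wide

ISSUED = 1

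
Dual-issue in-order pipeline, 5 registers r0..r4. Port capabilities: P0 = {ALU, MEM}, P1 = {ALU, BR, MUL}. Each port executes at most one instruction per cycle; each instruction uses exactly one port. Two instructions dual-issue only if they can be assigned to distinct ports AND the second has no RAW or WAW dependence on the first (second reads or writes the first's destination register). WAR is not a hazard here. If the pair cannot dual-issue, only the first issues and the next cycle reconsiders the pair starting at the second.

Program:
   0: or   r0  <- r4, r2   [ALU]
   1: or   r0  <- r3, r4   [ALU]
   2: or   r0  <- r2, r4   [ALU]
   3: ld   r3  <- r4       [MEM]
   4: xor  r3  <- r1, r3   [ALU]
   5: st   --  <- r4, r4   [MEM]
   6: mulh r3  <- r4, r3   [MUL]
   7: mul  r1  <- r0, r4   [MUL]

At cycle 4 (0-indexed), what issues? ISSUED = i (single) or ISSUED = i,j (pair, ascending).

ISSUED = 6

0. or @i0  | WAW r0
1. or @i1  | WAW r0
2. or ld @i2&i3  | dual
3. xor st @i4&i5  | dual
4. mulh @i6  | no-port MUL/MUL
5. mul @i7  | tail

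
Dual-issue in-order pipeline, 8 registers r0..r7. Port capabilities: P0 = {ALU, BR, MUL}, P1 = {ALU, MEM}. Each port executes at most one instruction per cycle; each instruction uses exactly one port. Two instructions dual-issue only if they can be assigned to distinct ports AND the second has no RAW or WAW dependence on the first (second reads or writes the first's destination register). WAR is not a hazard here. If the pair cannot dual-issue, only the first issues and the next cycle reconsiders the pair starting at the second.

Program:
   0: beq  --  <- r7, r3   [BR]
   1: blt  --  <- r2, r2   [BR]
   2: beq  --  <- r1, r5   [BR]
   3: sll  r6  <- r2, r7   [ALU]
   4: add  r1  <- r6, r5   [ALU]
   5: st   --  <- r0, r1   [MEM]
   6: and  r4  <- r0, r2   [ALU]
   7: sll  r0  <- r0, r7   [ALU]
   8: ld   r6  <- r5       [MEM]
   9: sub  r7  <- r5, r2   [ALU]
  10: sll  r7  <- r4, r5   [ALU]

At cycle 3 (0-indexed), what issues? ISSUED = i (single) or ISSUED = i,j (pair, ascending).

ISSUED = 4

  cy0 -> i0 (beq.BR) no-port BR/BR
  cy1 -> i1 (blt.BR) no-port BR/BR
  cy2 -> i2,i3 (beq.BR sll.ALU) 2-wide
  cy3 -> i4 (add.ALU) RAW r1
  cy4 -> i5,i6 (st.MEM and.ALU) 2-wide
  cy5 -> i7,i8 (sll.ALU ld.MEM) 2-wide
  cy6 -> i9 (sub.ALU) WAW r7
  cy7 -> i10 (sll.ALU) tail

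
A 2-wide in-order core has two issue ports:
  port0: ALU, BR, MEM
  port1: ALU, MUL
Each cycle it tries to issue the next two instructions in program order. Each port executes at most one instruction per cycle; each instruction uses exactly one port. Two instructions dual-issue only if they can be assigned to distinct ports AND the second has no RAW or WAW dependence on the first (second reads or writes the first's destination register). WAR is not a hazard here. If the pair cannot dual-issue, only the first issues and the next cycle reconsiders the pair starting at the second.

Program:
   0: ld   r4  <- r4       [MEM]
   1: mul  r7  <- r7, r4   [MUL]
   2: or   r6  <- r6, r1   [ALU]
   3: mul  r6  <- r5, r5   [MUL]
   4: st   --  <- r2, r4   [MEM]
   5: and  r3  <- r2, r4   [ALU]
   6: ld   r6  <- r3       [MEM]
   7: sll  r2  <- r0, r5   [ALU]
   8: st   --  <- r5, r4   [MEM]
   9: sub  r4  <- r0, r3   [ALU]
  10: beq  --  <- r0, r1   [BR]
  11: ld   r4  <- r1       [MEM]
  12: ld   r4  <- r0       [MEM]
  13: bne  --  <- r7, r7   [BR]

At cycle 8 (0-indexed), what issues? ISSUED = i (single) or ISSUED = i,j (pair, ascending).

#0 head=0: ld.MEM i0 RAW r4
#1 head=1: mul.MUL or.ALU i1/i2 2-wide
#2 head=3: mul.MUL st.MEM i3/i4 2-wide
#3 head=5: and.ALU i5 RAW r3
#4 head=6: ld.MEM sll.ALU i6/i7 2-wide
#5 head=8: st.MEM sub.ALU i8/i9 2-wide
#6 head=10: beq.BR i10 no-port BR/MEM
#7 head=11: ld.MEM i11 no-port MEM/MEM
#8 head=12: ld.MEM i12 no-port MEM/BR
#9 head=13: bne.BR i13 tail

ISSUED = 12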